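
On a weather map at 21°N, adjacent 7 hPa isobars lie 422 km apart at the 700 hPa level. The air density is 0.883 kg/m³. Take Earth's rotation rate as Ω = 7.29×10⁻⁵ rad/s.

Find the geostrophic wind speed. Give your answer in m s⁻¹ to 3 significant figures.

Coriolis parameter at 21°N:
f = 2Ω sin φ = 2 × 7.29×10⁻⁵ × sin 21° = 5.23×10⁻⁵ s⁻¹
Pressure gradient: |∂P/∂n| = 700 Pa / 422000 m = 1.66×10⁻³ Pa/m
Geostrophic balance (pressure-gradient force = Coriolis force):
V_g = (1/(fρ)) |∂P/∂n| = 1.66×10⁻³ / (5.23×10⁻⁵ × 0.883) = 36.0 m/s

36.0 m s⁻¹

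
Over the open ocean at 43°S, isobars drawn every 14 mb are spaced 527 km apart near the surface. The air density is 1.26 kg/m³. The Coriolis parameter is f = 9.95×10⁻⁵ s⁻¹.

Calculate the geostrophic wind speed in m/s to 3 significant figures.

21.2 m/s

Pressure gradient: |∂P/∂n| = 1400 Pa / 527000 m = 2.66×10⁻³ Pa/m
Geostrophic balance (pressure-gradient force = Coriolis force):
V_g = (1/(fρ)) |∂P/∂n| = 2.66×10⁻³ / (9.95×10⁻⁵ × 1.26) = 21.2 m/s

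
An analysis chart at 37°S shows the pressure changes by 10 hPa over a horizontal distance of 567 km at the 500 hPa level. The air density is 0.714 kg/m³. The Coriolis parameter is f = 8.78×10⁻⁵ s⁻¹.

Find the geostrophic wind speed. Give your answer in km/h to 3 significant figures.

101 km/h

Pressure gradient: |∂P/∂n| = 1000 Pa / 567000 m = 1.76×10⁻³ Pa/m
Geostrophic balance (pressure-gradient force = Coriolis force):
V_g = (1/(fρ)) |∂P/∂n| = 1.76×10⁻³ / (8.78×10⁻⁵ × 0.714) = 28.1 m/s
Converting: 28.1 m/s × 3.6 = 101 km/h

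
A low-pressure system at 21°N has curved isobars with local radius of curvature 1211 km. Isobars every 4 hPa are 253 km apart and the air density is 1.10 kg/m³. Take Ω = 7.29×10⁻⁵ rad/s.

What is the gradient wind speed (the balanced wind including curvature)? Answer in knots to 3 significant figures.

Coriolis parameter at 21°N:
f = 2Ω sin φ = 2 × 7.29×10⁻⁵ × sin 21° = 5.23×10⁻⁵ s⁻¹
Pressure gradient: |∂P/∂n| = 400 Pa / 253000 m = 1.58×10⁻³ Pa/m
Geostrophic speed: V_g = |∂P/∂n|/(fρ) = 1.58×10⁻³/(5.23×10⁻⁵ × 1.10) = 27.5 m/s
Around a low, centrifugal force acts outward with Coriolis, so pressure-gradient force balances both:
(1/ρ)|∂P/∂n| = fV + V²/R  →  V² + fR·V − fR·V_g = 0
With fR = 5.23×10⁻⁵ × 1211×10³ m = 63.3 m/s:
V = [−fR + √((fR)² + 4 fR V_g)]/2 = [−63.3 + √(63.3² + 4×63.3×27.5)]/2 = 20.7 m/s
Subgeostrophic (V < V_g = 27.5 m/s), as expected around a low.
Converting: 20.7 m/s × 1.944 = 40.3 knots

40.3 knots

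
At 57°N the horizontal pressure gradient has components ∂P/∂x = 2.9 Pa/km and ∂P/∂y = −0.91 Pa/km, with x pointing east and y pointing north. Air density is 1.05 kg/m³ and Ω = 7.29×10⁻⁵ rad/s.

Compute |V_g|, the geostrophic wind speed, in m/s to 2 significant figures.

Coriolis parameter at 57°N:
f = 2Ω sin φ = 2 × 7.29×10⁻⁵ × sin 57° = 1.22×10⁻⁴ s⁻¹
Component geostrophic relations (x east, y north):
u_g = −(1/(fρ)) ∂P/∂y,  v_g = (1/(fρ)) ∂P/∂x
u_g = −(−0.91×10⁻³)/(1.22×10⁻⁴ × 1.05) = 7.09 m/s;  v_g = (2.9×10⁻³)/(1.22×10⁻⁴ × 1.05) = 22.6 m/s
|V_g| = √(u_g² + v_g²) = 23.7 m/s

24 m/s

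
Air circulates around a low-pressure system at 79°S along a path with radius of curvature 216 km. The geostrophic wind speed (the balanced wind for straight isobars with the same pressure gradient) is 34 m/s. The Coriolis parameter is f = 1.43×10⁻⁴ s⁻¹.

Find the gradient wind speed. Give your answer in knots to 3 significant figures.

Around a low, centrifugal force acts outward with Coriolis, so pressure-gradient force balances both:
(1/ρ)|∂P/∂n| = fV + V²/R  →  V² + fR·V − fR·V_g = 0
With fR = 1.43×10⁻⁴ × 216×10³ m = 30.9 m/s:
V = [−fR + √((fR)² + 4 fR V_g)]/2 = [−30.9 + √(30.9² + 4×30.9×34)]/2 = 20.5 m/s
Subgeostrophic (V < V_g = 34 m/s), as expected around a low.
Converting: 20.5 m/s × 1.944 = 39.8 knots

39.8 knots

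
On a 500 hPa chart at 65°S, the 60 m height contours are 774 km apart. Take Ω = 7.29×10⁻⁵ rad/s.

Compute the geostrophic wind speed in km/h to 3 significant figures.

Coriolis parameter at 65°S:
f = 2Ω sin φ = 2 × 7.29×10⁻⁵ × sin 65° = 1.32×10⁻⁴ s⁻¹
Height gradient: |∂Z/∂n| = 60 m / 774000 m = 7.75×10⁻⁵
On a pressure surface, geostrophic balance gives V_g = (g/f)|∂Z/∂n|:
V_g = 9.81 × 7.75×10⁻⁵ / 1.32×10⁻⁴ = 5.76 m/s
Converting: 5.76 m/s × 3.6 = 20.7 km/h

20.7 km/h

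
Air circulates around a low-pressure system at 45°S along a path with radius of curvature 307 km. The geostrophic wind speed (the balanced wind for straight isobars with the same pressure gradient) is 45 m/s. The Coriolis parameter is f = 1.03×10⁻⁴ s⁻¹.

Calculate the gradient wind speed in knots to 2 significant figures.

Around a low, centrifugal force acts outward with Coriolis, so pressure-gradient force balances both:
(1/ρ)|∂P/∂n| = fV + V²/R  →  V² + fR·V − fR·V_g = 0
With fR = 1.03×10⁻⁴ × 307×10³ m = 31.6 m/s:
V = [−fR + √((fR)² + 4 fR V_g)]/2 = [−31.6 + √(31.6² + 4×31.6×45)]/2 = 25.1 m/s
Subgeostrophic (V < V_g = 45 m/s), as expected around a low.
Converting: 25.1 m/s × 1.944 = 49 knots

49 knots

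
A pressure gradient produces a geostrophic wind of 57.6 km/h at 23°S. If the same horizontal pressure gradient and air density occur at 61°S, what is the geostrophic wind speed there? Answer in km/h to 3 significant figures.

25.7 km/h

With the same pressure gradient and density, V_g ∝ 1/f ∝ 1/sin φ.
V₂ = V₁ · sin φ₁ / sin φ₂ = 57.6 × sin 23° / sin 61°
V₂ = 57.6 × 0.3907/0.8746 = 25.7 km/h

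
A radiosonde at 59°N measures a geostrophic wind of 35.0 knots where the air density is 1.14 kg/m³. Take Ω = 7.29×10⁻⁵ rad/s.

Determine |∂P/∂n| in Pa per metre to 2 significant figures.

Coriolis parameter at 59°N:
f = 2Ω sin φ = 2 × 7.29×10⁻⁵ × sin 59° = 1.25×10⁻⁴ s⁻¹
Wind speed in SI: 35.0 knots = 18.0 m/s
Geostrophic balance rearranged: |∂P/∂n| = f ρ V_g
|∂P/∂n| = 1.25×10⁻⁴ × 1.14 × 18.0 = 2.57×10⁻³ Pa/m

2.6×10⁻³ Pa/m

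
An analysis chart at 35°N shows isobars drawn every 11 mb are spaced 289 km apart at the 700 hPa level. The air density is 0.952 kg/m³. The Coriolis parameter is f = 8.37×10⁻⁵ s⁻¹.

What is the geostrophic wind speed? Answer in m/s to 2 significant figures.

Pressure gradient: |∂P/∂n| = 1100 Pa / 289000 m = 3.81×10⁻³ Pa/m
Geostrophic balance (pressure-gradient force = Coriolis force):
V_g = (1/(fρ)) |∂P/∂n| = 3.81×10⁻³ / (8.37×10⁻⁵ × 0.952) = 47.8 m/s

48 m/s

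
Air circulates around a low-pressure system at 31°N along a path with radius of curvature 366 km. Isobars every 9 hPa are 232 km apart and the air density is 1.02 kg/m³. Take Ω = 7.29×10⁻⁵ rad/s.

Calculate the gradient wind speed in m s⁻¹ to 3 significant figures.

26.0 m s⁻¹

Coriolis parameter at 31°N:
f = 2Ω sin φ = 2 × 7.29×10⁻⁵ × sin 31° = 7.51×10⁻⁵ s⁻¹
Pressure gradient: |∂P/∂n| = 900 Pa / 232000 m = 3.88×10⁻³ Pa/m
Geostrophic speed: V_g = |∂P/∂n|/(fρ) = 3.88×10⁻³/(7.51×10⁻⁵ × 1.02) = 50.6 m/s
Around a low, centrifugal force acts outward with Coriolis, so pressure-gradient force balances both:
(1/ρ)|∂P/∂n| = fV + V²/R  →  V² + fR·V − fR·V_g = 0
With fR = 7.51×10⁻⁵ × 366×10³ m = 27.5 m/s:
V = [−fR + √((fR)² + 4 fR V_g)]/2 = [−27.5 + √(27.5² + 4×27.5×50.6)]/2 = 26 m/s
Subgeostrophic (V < V_g = 50.6 m/s), as expected around a low.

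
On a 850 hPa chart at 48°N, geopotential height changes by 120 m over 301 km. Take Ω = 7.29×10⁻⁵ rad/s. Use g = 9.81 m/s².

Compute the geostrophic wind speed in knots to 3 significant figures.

70.2 knots

Coriolis parameter at 48°N:
f = 2Ω sin φ = 2 × 7.29×10⁻⁵ × sin 48° = 1.08×10⁻⁴ s⁻¹
Height gradient: |∂Z/∂n| = 120 m / 301000 m = 3.99×10⁻⁴
On a pressure surface, geostrophic balance gives V_g = (g/f)|∂Z/∂n|:
V_g = 9.81 × 3.99×10⁻⁴ / 1.08×10⁻⁴ = 36.1 m/s
Converting: 36.1 m/s × 1.944 = 70.2 knots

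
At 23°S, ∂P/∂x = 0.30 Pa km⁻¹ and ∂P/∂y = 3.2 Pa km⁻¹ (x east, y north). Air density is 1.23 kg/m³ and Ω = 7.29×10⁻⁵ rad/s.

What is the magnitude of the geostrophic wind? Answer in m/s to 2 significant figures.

46 m/s

Coriolis parameter at 23°S:
f = 2Ω sin φ = 2 × 7.29×10⁻⁵ × sin 23° = 5.70×10⁻⁵ s⁻¹
In the Southern Hemisphere f is negative: f = −5.70×10⁻⁵ s⁻¹.
Component geostrophic relations (x east, y north):
u_g = −(1/(fρ)) ∂P/∂y,  v_g = (1/(fρ)) ∂P/∂x
u_g = −(3.2×10⁻³)/(−5.70×10⁻⁵ × 1.23) = 45.7 m/s;  v_g = (0.30×10⁻³)/(−5.70×10⁻⁵ × 1.23) = −4.28 m/s
|V_g| = √(u_g² + v_g²) = 45.9 m/s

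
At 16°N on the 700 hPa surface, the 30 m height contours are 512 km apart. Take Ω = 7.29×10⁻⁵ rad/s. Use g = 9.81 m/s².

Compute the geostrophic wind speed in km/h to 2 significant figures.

Coriolis parameter at 16°N:
f = 2Ω sin φ = 2 × 7.29×10⁻⁵ × sin 16° = 4.02×10⁻⁵ s⁻¹
Height gradient: |∂Z/∂n| = 30 m / 512000 m = 5.86×10⁻⁵
On a pressure surface, geostrophic balance gives V_g = (g/f)|∂Z/∂n|:
V_g = 9.81 × 5.86×10⁻⁵ / 4.02×10⁻⁵ = 14.3 m/s
Converting: 14.3 m/s × 3.6 = 51 km/h

51 km/h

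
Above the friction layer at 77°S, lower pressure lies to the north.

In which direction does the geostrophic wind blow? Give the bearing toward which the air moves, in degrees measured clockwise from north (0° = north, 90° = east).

The pressure-gradient force points toward the north (bearing 000°).
Geostrophic balance: in the Southern Hemisphere the Coriolis force deflects motion to the left, so the geostrophic wind blows 90° to the left of the pressure-gradient force (low pressure on the right).
Rotating 000° by 90° counterclockwise gives 270° — the wind blows toward the west.

270°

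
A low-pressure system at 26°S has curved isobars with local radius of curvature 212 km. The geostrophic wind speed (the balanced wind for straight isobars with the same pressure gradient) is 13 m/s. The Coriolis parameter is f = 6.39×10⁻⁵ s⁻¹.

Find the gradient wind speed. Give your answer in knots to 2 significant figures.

16 knots

Around a low, centrifugal force acts outward with Coriolis, so pressure-gradient force balances both:
(1/ρ)|∂P/∂n| = fV + V²/R  →  V² + fR·V − fR·V_g = 0
With fR = 6.39×10⁻⁵ × 212×10³ m = 13.5 m/s:
V = [−fR + √((fR)² + 4 fR V_g)]/2 = [−13.5 + √(13.5² + 4×13.5×13)]/2 = 8.13 m/s
Subgeostrophic (V < V_g = 13 m/s), as expected around a low.
Converting: 8.13 m/s × 1.944 = 16 knots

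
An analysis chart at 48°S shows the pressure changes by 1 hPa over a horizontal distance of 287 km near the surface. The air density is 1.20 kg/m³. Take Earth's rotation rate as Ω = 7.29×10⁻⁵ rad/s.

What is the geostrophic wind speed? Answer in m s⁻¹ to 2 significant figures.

Coriolis parameter at 48°S:
f = 2Ω sin φ = 2 × 7.29×10⁻⁵ × sin 48° = 1.08×10⁻⁴ s⁻¹
Pressure gradient: |∂P/∂n| = 100 Pa / 287000 m = 3.48×10⁻⁴ Pa/m
Geostrophic balance (pressure-gradient force = Coriolis force):
V_g = (1/(fρ)) |∂P/∂n| = 3.48×10⁻⁴ / (1.08×10⁻⁴ × 1.20) = 2.68 m/s

2.7 m s⁻¹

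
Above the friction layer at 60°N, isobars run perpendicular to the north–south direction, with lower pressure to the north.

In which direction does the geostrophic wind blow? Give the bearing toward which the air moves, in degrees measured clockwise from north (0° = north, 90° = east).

090°

The pressure-gradient force points toward the north (bearing 000°).
Geostrophic balance: in the Northern Hemisphere the Coriolis force deflects motion to the right, so the geostrophic wind blows 90° to the right of the pressure-gradient force (low pressure on the left).
Rotating 000° by 90° clockwise gives 090° — the wind blows toward the east.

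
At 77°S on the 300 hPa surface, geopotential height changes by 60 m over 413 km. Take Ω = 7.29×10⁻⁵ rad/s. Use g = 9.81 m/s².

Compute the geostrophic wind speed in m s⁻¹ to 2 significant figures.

Coriolis parameter at 77°S:
f = 2Ω sin φ = 2 × 7.29×10⁻⁵ × sin 77° = 1.42×10⁻⁴ s⁻¹
Height gradient: |∂Z/∂n| = 60 m / 413000 m = 1.45×10⁻⁴
On a pressure surface, geostrophic balance gives V_g = (g/f)|∂Z/∂n|:
V_g = 9.81 × 1.45×10⁻⁴ / 1.42×10⁻⁴ = 10.0 m/s

10 m s⁻¹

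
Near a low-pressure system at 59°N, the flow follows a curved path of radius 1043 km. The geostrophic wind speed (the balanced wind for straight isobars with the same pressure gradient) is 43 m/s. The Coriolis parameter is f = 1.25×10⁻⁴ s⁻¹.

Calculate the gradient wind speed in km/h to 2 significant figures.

Around a low, centrifugal force acts outward with Coriolis, so pressure-gradient force balances both:
(1/ρ)|∂P/∂n| = fV + V²/R  →  V² + fR·V − fR·V_g = 0
With fR = 1.25×10⁻⁴ × 1043×10³ m = 130 m/s:
V = [−fR + √((fR)² + 4 fR V_g)]/2 = [−130 + √(130² + 4×130×43)]/2 = 34.1 m/s
Subgeostrophic (V < V_g = 43 m/s), as expected around a low.
Converting: 34.1 m/s × 3.6 = 120 km/h

120 km/h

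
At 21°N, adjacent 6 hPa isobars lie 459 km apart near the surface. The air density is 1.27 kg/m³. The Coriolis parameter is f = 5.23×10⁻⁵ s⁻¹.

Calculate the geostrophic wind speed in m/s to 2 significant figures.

Pressure gradient: |∂P/∂n| = 600 Pa / 459000 m = 1.31×10⁻³ Pa/m
Geostrophic balance (pressure-gradient force = Coriolis force):
V_g = (1/(fρ)) |∂P/∂n| = 1.31×10⁻³ / (5.23×10⁻⁵ × 1.27) = 19.7 m/s

20 m/s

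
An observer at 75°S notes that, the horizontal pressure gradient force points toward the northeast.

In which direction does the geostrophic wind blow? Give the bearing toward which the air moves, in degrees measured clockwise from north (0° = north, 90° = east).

315°

The pressure-gradient force points toward the northeast (bearing 045°).
Geostrophic balance: in the Southern Hemisphere the Coriolis force deflects motion to the left, so the geostrophic wind blows 90° to the left of the pressure-gradient force (low pressure on the right).
Rotating 045° by 90° counterclockwise gives 315° — the wind blows toward the northwest.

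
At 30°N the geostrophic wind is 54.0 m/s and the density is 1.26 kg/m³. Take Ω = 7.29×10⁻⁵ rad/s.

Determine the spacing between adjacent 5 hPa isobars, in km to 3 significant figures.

101 km

Coriolis parameter at 30°N:
f = 2Ω sin φ = 2 × 7.29×10⁻⁵ × sin 30° = 7.29×10⁻⁵ s⁻¹
Geostrophic balance rearranged: |∂P/∂n| = f ρ V_g
|∂P/∂n| = 7.29×10⁻⁵ × 1.26 × 54.0 = 4.96×10⁻³ Pa/m
Isobar spacing: Δn = ΔP/|∂P/∂n| = 500 Pa / 4.96×10⁻³ Pa/m = 100804 m ≈ 101 km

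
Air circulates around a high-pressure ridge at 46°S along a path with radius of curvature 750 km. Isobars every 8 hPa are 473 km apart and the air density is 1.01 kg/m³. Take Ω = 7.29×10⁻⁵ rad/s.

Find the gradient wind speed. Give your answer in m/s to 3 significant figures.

22.3 m/s

Coriolis parameter at 46°S:
f = 2Ω sin φ = 2 × 7.29×10⁻⁵ × sin 46° = 1.05×10⁻⁴ s⁻¹
Pressure gradient: |∂P/∂n| = 800 Pa / 473000 m = 1.69×10⁻³ Pa/m
Geostrophic speed: V_g = |∂P/∂n|/(fρ) = 1.69×10⁻³/(1.05×10⁻⁴ × 1.01) = 16.0 m/s
Around a high, pressure-gradient force acts outward with centrifugal, so Coriolis balances both:
fV = (1/ρ)|∂P/∂n| + V²/R  →  V² − fR·V + fR·V_g = 0
With fR = 1.05×10⁻⁴ × 750×10³ m = 78.7 m/s:
V = [fR − √((fR)² − 4 fR V_g)]/2 = [78.7 − √(78.7² − 4×78.7×16)]/2 = 22.3 m/s
Supergeostrophic (V > V_g = 16 m/s), as expected around a high.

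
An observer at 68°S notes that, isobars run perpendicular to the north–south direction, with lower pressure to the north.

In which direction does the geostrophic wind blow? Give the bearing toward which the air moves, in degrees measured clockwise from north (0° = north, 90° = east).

270°

The pressure-gradient force points toward the north (bearing 000°).
Geostrophic balance: in the Southern Hemisphere the Coriolis force deflects motion to the left, so the geostrophic wind blows 90° to the left of the pressure-gradient force (low pressure on the right).
Rotating 000° by 90° counterclockwise gives 270° — the wind blows toward the west.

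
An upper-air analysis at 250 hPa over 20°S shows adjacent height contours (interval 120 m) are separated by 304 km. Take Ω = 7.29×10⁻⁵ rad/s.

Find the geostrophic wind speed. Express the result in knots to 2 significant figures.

150 knots

Coriolis parameter at 20°S:
f = 2Ω sin φ = 2 × 7.29×10⁻⁵ × sin 20° = 4.99×10⁻⁵ s⁻¹
Height gradient: |∂Z/∂n| = 120 m / 304000 m = 3.95×10⁻⁴
On a pressure surface, geostrophic balance gives V_g = (g/f)|∂Z/∂n|:
V_g = 9.81 × 3.95×10⁻⁴ / 4.99×10⁻⁵ = 77.7 m/s
Converting: 77.7 m/s × 1.944 = 150 knots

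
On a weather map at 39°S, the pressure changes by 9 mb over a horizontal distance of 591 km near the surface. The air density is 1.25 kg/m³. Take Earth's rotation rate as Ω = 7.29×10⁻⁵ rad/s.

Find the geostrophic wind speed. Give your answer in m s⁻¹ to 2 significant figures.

13 m s⁻¹

Coriolis parameter at 39°S:
f = 2Ω sin φ = 2 × 7.29×10⁻⁵ × sin 39° = 9.18×10⁻⁵ s⁻¹
Pressure gradient: |∂P/∂n| = 900 Pa / 591000 m = 1.52×10⁻³ Pa/m
Geostrophic balance (pressure-gradient force = Coriolis force):
V_g = (1/(fρ)) |∂P/∂n| = 1.52×10⁻³ / (9.18×10⁻⁵ × 1.25) = 13.3 m/s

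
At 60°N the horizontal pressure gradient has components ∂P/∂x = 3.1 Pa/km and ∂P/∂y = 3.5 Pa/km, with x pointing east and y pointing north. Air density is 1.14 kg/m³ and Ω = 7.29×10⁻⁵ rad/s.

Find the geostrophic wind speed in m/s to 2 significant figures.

Coriolis parameter at 60°N:
f = 2Ω sin φ = 2 × 7.29×10⁻⁵ × sin 60° = 1.26×10⁻⁴ s⁻¹
Component geostrophic relations (x east, y north):
u_g = −(1/(fρ)) ∂P/∂y,  v_g = (1/(fρ)) ∂P/∂x
u_g = −(3.5×10⁻³)/(1.26×10⁻⁴ × 1.14) = −24.3 m/s;  v_g = (3.1×10⁻³)/(1.26×10⁻⁴ × 1.14) = 21.5 m/s
|V_g| = √(u_g² + v_g²) = 32.5 m/s

32 m/s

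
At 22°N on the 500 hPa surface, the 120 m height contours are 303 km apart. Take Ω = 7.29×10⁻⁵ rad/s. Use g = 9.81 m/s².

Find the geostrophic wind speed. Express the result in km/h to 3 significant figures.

Coriolis parameter at 22°N:
f = 2Ω sin φ = 2 × 7.29×10⁻⁵ × sin 22° = 5.46×10⁻⁵ s⁻¹
Height gradient: |∂Z/∂n| = 120 m / 303000 m = 3.96×10⁻⁴
On a pressure surface, geostrophic balance gives V_g = (g/f)|∂Z/∂n|:
V_g = 9.81 × 3.96×10⁻⁴ / 5.46×10⁻⁵ = 71.1 m/s
Converting: 71.1 m/s × 3.6 = 256 km/h

256 km/h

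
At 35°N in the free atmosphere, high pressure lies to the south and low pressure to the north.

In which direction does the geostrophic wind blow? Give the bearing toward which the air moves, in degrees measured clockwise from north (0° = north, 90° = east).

090°

The pressure-gradient force points toward the north (bearing 000°).
Geostrophic balance: in the Northern Hemisphere the Coriolis force deflects motion to the right, so the geostrophic wind blows 90° to the right of the pressure-gradient force (low pressure on the left).
Rotating 000° by 90° clockwise gives 090° — the wind blows toward the east.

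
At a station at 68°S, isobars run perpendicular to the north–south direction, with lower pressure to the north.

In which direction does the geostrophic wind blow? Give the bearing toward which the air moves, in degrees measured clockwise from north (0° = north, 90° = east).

The pressure-gradient force points toward the north (bearing 000°).
Geostrophic balance: in the Southern Hemisphere the Coriolis force deflects motion to the left, so the geostrophic wind blows 90° to the left of the pressure-gradient force (low pressure on the right).
Rotating 000° by 90° counterclockwise gives 270° — the wind blows toward the west.

270°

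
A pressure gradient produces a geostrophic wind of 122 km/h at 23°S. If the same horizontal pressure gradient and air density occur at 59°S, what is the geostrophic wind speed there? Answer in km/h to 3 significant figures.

With the same pressure gradient and density, V_g ∝ 1/f ∝ 1/sin φ.
V₂ = V₁ · sin φ₁ / sin φ₂ = 122 × sin 23° / sin 59°
V₂ = 122 × 0.3907/0.8572 = 55.6 km/h

55.6 km/h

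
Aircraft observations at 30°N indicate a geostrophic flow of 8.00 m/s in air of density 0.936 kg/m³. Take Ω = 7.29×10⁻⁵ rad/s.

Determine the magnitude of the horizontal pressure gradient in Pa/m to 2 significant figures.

5.5×10⁻⁴ Pa/m

Coriolis parameter at 30°N:
f = 2Ω sin φ = 2 × 7.29×10⁻⁵ × sin 30° = 7.29×10⁻⁵ s⁻¹
Geostrophic balance rearranged: |∂P/∂n| = f ρ V_g
|∂P/∂n| = 7.29×10⁻⁵ × 0.936 × 8.00 = 5.46×10⁻⁴ Pa/m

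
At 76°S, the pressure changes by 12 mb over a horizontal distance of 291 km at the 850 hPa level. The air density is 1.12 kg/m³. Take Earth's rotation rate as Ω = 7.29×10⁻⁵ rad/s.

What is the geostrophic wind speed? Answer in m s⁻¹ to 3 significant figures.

Coriolis parameter at 76°S:
f = 2Ω sin φ = 2 × 7.29×10⁻⁵ × sin 76° = 1.41×10⁻⁴ s⁻¹
Pressure gradient: |∂P/∂n| = 1200 Pa / 291000 m = 4.12×10⁻³ Pa/m
Geostrophic balance (pressure-gradient force = Coriolis force):
V_g = (1/(fρ)) |∂P/∂n| = 4.12×10⁻³ / (1.41×10⁻⁴ × 1.12) = 26.0 m/s

26.0 m s⁻¹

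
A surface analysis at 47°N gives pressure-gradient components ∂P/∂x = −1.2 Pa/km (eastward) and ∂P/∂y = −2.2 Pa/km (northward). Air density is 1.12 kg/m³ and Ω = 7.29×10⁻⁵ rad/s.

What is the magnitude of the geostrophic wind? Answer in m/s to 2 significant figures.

Coriolis parameter at 47°N:
f = 2Ω sin φ = 2 × 7.29×10⁻⁵ × sin 47° = 1.07×10⁻⁴ s⁻¹
Component geostrophic relations (x east, y north):
u_g = −(1/(fρ)) ∂P/∂y,  v_g = (1/(fρ)) ∂P/∂x
u_g = −(−2.2×10⁻³)/(1.07×10⁻⁴ × 1.12) = 18.4 m/s;  v_g = (−1.2×10⁻³)/(1.07×10⁻⁴ × 1.12) = −10.0 m/s
|V_g| = √(u_g² + v_g²) = 21.0 m/s

21 m/s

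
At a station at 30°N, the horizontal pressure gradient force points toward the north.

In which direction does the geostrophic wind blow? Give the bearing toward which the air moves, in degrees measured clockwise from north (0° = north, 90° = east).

The pressure-gradient force points toward the north (bearing 000°).
Geostrophic balance: in the Northern Hemisphere the Coriolis force deflects motion to the right, so the geostrophic wind blows 90° to the right of the pressure-gradient force (low pressure on the left).
Rotating 000° by 90° clockwise gives 090° — the wind blows toward the east.

090°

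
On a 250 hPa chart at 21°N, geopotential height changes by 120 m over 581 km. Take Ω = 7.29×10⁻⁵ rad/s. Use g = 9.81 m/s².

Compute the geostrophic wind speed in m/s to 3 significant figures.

Coriolis parameter at 21°N:
f = 2Ω sin φ = 2 × 7.29×10⁻⁵ × sin 21° = 5.23×10⁻⁵ s⁻¹
Height gradient: |∂Z/∂n| = 120 m / 581000 m = 2.07×10⁻⁴
On a pressure surface, geostrophic balance gives V_g = (g/f)|∂Z/∂n|:
V_g = 9.81 × 2.07×10⁻⁴ / 5.23×10⁻⁵ = 38.8 m/s

38.8 m/s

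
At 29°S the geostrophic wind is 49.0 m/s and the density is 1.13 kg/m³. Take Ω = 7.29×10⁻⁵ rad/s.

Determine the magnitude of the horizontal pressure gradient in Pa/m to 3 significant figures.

3.91×10⁻³ Pa/m

Coriolis parameter at 29°S:
f = 2Ω sin φ = 2 × 7.29×10⁻⁵ × sin 29° = 7.07×10⁻⁵ s⁻¹
Geostrophic balance rearranged: |∂P/∂n| = f ρ V_g
|∂P/∂n| = 7.07×10⁻⁵ × 1.13 × 49.0 = 3.91×10⁻³ Pa/m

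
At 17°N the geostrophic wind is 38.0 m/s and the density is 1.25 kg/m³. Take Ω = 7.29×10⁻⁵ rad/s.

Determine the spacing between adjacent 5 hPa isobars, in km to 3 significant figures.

247 km

Coriolis parameter at 17°N:
f = 2Ω sin φ = 2 × 7.29×10⁻⁵ × sin 17° = 4.26×10⁻⁵ s⁻¹
Geostrophic balance rearranged: |∂P/∂n| = f ρ V_g
|∂P/∂n| = 4.26×10⁻⁵ × 1.25 × 38.0 = 2.02×10⁻³ Pa/m
Isobar spacing: Δn = ΔP/|∂P/∂n| = 500 Pa / 2.02×10⁻³ Pa/m = 246936 m ≈ 247 km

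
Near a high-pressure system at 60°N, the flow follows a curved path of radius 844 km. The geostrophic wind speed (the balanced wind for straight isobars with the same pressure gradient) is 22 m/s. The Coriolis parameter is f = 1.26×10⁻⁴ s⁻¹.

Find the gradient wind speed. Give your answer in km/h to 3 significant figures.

Around a high, pressure-gradient force acts outward with centrifugal, so Coriolis balances both:
fV = (1/ρ)|∂P/∂n| + V²/R  →  V² − fR·V + fR·V_g = 0
With fR = 1.26×10⁻⁴ × 844×10³ m = 106 m/s:
V = [fR − √((fR)² − 4 fR V_g)]/2 = [106 − √(106² − 4×106×22)]/2 = 31.1 m/s
Supergeostrophic (V > V_g = 22 m/s), as expected around a high.
Converting: 31.1 m/s × 3.6 = 112 km/h

112 km/h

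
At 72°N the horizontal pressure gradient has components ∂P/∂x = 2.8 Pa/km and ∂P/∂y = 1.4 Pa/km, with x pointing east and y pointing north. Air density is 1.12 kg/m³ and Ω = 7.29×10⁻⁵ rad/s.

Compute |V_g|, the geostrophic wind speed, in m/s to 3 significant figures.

20.2 m/s

Coriolis parameter at 72°N:
f = 2Ω sin φ = 2 × 7.29×10⁻⁵ × sin 72° = 1.39×10⁻⁴ s⁻¹
Component geostrophic relations (x east, y north):
u_g = −(1/(fρ)) ∂P/∂y,  v_g = (1/(fρ)) ∂P/∂x
u_g = −(1.4×10⁻³)/(1.39×10⁻⁴ × 1.12) = −9.01 m/s;  v_g = (2.8×10⁻³)/(1.39×10⁻⁴ × 1.12) = 18.0 m/s
|V_g| = √(u_g² + v_g²) = 20.2 m/s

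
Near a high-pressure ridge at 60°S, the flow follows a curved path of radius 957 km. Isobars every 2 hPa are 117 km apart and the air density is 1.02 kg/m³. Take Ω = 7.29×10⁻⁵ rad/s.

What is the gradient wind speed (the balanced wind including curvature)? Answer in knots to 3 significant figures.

29.5 knots

Coriolis parameter at 60°S:
f = 2Ω sin φ = 2 × 7.29×10⁻⁵ × sin 60° = 1.26×10⁻⁴ s⁻¹
Pressure gradient: |∂P/∂n| = 200 Pa / 117000 m = 1.71×10⁻³ Pa/m
Geostrophic speed: V_g = |∂P/∂n|/(fρ) = 1.71×10⁻³/(1.26×10⁻⁴ × 1.02) = 13.3 m/s
Around a high, pressure-gradient force acts outward with centrifugal, so Coriolis balances both:
fV = (1/ρ)|∂P/∂n| + V²/R  →  V² − fR·V + fR·V_g = 0
With fR = 1.26×10⁻⁴ × 957×10³ m = 121 m/s:
V = [fR − √((fR)² − 4 fR V_g)]/2 = [121 − √(121² − 4×121×13.3)]/2 = 15.2 m/s
Supergeostrophic (V > V_g = 13.3 m/s), as expected around a high.
Converting: 15.2 m/s × 1.944 = 29.5 knots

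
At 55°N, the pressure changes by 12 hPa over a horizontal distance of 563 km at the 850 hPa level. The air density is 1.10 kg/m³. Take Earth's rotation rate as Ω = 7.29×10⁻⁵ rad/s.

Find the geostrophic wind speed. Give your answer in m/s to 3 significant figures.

16.2 m/s

Coriolis parameter at 55°N:
f = 2Ω sin φ = 2 × 7.29×10⁻⁵ × sin 55° = 1.19×10⁻⁴ s⁻¹
Pressure gradient: |∂P/∂n| = 1200 Pa / 563000 m = 2.13×10⁻³ Pa/m
Geostrophic balance (pressure-gradient force = Coriolis force):
V_g = (1/(fρ)) |∂P/∂n| = 2.13×10⁻³ / (1.19×10⁻⁴ × 1.10) = 16.2 m/s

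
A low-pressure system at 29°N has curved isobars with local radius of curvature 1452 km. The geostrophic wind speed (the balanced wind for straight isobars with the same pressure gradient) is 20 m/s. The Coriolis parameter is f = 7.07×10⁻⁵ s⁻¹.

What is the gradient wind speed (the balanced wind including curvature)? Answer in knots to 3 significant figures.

Around a low, centrifugal force acts outward with Coriolis, so pressure-gradient force balances both:
(1/ρ)|∂P/∂n| = fV + V²/R  →  V² + fR·V − fR·V_g = 0
With fR = 7.07×10⁻⁵ × 1452×10³ m = 103 m/s:
V = [−fR + √((fR)² + 4 fR V_g)]/2 = [−103 + √(103² + 4×103×20)]/2 = 17.1 m/s
Subgeostrophic (V < V_g = 20 m/s), as expected around a low.
Converting: 17.1 m/s × 1.944 = 33.3 knots

33.3 knots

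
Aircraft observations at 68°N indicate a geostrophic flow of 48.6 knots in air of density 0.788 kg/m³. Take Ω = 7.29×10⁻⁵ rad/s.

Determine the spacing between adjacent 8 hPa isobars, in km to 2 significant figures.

Coriolis parameter at 68°N:
f = 2Ω sin φ = 2 × 7.29×10⁻⁵ × sin 68° = 1.35×10⁻⁴ s⁻¹
Wind speed in SI: 48.6 knots = 25.0 m/s
Geostrophic balance rearranged: |∂P/∂n| = f ρ V_g
|∂P/∂n| = 1.35×10⁻⁴ × 0.788 × 25.0 = 2.66×10⁻³ Pa/m
Isobar spacing: Δn = ΔP/|∂P/∂n| = 800 Pa / 2.66×10⁻³ Pa/m = 300377 m ≈ 300 km

300 km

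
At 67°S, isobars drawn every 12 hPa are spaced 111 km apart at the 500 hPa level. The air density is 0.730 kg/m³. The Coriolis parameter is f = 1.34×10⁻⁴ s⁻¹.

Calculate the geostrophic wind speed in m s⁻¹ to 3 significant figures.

Pressure gradient: |∂P/∂n| = 1200 Pa / 111000 m = 1.08×10⁻² Pa/m
Geostrophic balance (pressure-gradient force = Coriolis force):
V_g = (1/(fρ)) |∂P/∂n| = 1.08×10⁻² / (1.34×10⁻⁴ × 0.730) = 111 m/s

111 m s⁻¹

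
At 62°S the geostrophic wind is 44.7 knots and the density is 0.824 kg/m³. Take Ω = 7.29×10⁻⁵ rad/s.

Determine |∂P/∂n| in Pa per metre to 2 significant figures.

Coriolis parameter at 62°S:
f = 2Ω sin φ = 2 × 7.29×10⁻⁵ × sin 62° = 1.29×10⁻⁴ s⁻¹
Wind speed in SI: 44.7 knots = 23.0 m/s
Geostrophic balance rearranged: |∂P/∂n| = f ρ V_g
|∂P/∂n| = 1.29×10⁻⁴ × 0.824 × 23.0 = 2.44×10⁻³ Pa/m

2.4×10⁻³ Pa/m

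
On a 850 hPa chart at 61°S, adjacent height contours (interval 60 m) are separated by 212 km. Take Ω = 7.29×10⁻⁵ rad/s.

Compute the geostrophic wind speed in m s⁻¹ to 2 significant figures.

22 m s⁻¹

Coriolis parameter at 61°S:
f = 2Ω sin φ = 2 × 7.29×10⁻⁵ × sin 61° = 1.28×10⁻⁴ s⁻¹
Height gradient: |∂Z/∂n| = 60 m / 212000 m = 2.83×10⁻⁴
On a pressure surface, geostrophic balance gives V_g = (g/f)|∂Z/∂n|:
V_g = 9.81 × 2.83×10⁻⁴ / 1.28×10⁻⁴ = 21.8 m/s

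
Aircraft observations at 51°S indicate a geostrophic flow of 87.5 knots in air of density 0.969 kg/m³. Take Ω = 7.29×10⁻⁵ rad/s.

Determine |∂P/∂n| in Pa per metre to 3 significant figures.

Coriolis parameter at 51°S:
f = 2Ω sin φ = 2 × 7.29×10⁻⁵ × sin 51° = 1.13×10⁻⁴ s⁻¹
Wind speed in SI: 87.5 knots = 45.0 m/s
Geostrophic balance rearranged: |∂P/∂n| = f ρ V_g
|∂P/∂n| = 1.13×10⁻⁴ × 0.969 × 45.0 = 4.94×10⁻³ Pa/m

4.94×10⁻³ Pa/m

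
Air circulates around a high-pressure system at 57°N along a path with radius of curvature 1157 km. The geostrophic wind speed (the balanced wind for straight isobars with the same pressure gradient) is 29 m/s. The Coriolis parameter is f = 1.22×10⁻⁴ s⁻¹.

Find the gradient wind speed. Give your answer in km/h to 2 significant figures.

150 km/h

Around a high, pressure-gradient force acts outward with centrifugal, so Coriolis balances both:
fV = (1/ρ)|∂P/∂n| + V²/R  →  V² − fR·V + fR·V_g = 0
With fR = 1.22×10⁻⁴ × 1157×10³ m = 141 m/s:
V = [fR − √((fR)² − 4 fR V_g)]/2 = [141 − √(141² − 4×141×29)]/2 = 40.8 m/s
Supergeostrophic (V > V_g = 29 m/s), as expected around a high.
Converting: 40.8 m/s × 3.6 = 150 km/h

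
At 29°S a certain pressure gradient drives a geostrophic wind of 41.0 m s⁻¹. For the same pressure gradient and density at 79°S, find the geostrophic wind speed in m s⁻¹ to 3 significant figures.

With the same pressure gradient and density, V_g ∝ 1/f ∝ 1/sin φ.
V₂ = V₁ · sin φ₁ / sin φ₂ = 41.0 × sin 29° / sin 79°
V₂ = 41.0 × 0.4848/0.9816 = 20.2 m s⁻¹

20.2 m s⁻¹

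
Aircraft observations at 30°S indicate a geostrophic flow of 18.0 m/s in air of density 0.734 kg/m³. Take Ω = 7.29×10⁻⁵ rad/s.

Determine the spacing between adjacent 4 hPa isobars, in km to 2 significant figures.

Coriolis parameter at 30°S:
f = 2Ω sin φ = 2 × 7.29×10⁻⁵ × sin 30° = 7.29×10⁻⁵ s⁻¹
Geostrophic balance rearranged: |∂P/∂n| = f ρ V_g
|∂P/∂n| = 7.29×10⁻⁵ × 0.734 × 18.0 = 9.63×10⁻⁴ Pa/m
Isobar spacing: Δn = ΔP/|∂P/∂n| = 400 Pa / 9.63×10⁻⁴ Pa/m = 415302 m ≈ 420 km

420 km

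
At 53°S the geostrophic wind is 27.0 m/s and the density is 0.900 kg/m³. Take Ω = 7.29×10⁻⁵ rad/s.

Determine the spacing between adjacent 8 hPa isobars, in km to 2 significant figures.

Coriolis parameter at 53°S:
f = 2Ω sin φ = 2 × 7.29×10⁻⁵ × sin 53° = 1.16×10⁻⁴ s⁻¹
Geostrophic balance rearranged: |∂P/∂n| = f ρ V_g
|∂P/∂n| = 1.16×10⁻⁴ × 0.900 × 27.0 = 2.83×10⁻³ Pa/m
Isobar spacing: Δn = ΔP/|∂P/∂n| = 800 Pa / 2.83×10⁻³ Pa/m = 282734 m ≈ 280 km

280 km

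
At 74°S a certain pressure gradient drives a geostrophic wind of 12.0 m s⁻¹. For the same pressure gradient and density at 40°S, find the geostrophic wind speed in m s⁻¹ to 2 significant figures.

18 m s⁻¹

With the same pressure gradient and density, V_g ∝ 1/f ∝ 1/sin φ.
V₂ = V₁ · sin φ₁ / sin φ₂ = 12.0 × sin 74° / sin 40°
V₂ = 12.0 × 0.9613/0.6428 = 18 m s⁻¹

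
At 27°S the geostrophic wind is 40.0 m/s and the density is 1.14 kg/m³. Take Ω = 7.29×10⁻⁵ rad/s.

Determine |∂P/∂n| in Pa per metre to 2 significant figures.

Coriolis parameter at 27°S:
f = 2Ω sin φ = 2 × 7.29×10⁻⁵ × sin 27° = 6.62×10⁻⁵ s⁻¹
Geostrophic balance rearranged: |∂P/∂n| = f ρ V_g
|∂P/∂n| = 6.62×10⁻⁵ × 1.14 × 40.0 = 3.02×10⁻³ Pa/m

3.0×10⁻³ Pa/m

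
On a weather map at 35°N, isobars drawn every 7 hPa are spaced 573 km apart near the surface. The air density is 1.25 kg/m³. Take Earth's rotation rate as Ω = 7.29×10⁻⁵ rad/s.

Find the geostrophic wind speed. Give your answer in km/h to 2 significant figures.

42 km/h

Coriolis parameter at 35°N:
f = 2Ω sin φ = 2 × 7.29×10⁻⁵ × sin 35° = 8.36×10⁻⁵ s⁻¹
Pressure gradient: |∂P/∂n| = 700 Pa / 573000 m = 1.22×10⁻³ Pa/m
Geostrophic balance (pressure-gradient force = Coriolis force):
V_g = (1/(fρ)) |∂P/∂n| = 1.22×10⁻³ / (8.36×10⁻⁵ × 1.25) = 11.7 m/s
Converting: 11.7 m/s × 3.6 = 42 km/h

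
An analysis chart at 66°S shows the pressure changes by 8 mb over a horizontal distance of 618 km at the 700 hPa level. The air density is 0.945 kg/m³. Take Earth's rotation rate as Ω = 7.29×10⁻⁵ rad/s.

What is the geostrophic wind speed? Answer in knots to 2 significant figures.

20 knots

Coriolis parameter at 66°S:
f = 2Ω sin φ = 2 × 7.29×10⁻⁵ × sin 66° = 1.33×10⁻⁴ s⁻¹
Pressure gradient: |∂P/∂n| = 800 Pa / 618000 m = 1.29×10⁻³ Pa/m
Geostrophic balance (pressure-gradient force = Coriolis force):
V_g = (1/(fρ)) |∂P/∂n| = 1.29×10⁻³ / (1.33×10⁻⁴ × 0.945) = 10.3 m/s
Converting: 10.3 m/s × 1.944 = 20 knots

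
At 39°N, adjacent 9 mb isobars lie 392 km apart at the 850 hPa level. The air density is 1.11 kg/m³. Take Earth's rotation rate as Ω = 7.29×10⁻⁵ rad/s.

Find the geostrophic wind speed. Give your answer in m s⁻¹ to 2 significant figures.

Coriolis parameter at 39°N:
f = 2Ω sin φ = 2 × 7.29×10⁻⁵ × sin 39° = 9.18×10⁻⁵ s⁻¹
Pressure gradient: |∂P/∂n| = 900 Pa / 392000 m = 2.30×10⁻³ Pa/m
Geostrophic balance (pressure-gradient force = Coriolis force):
V_g = (1/(fρ)) |∂P/∂n| = 2.30×10⁻³ / (9.18×10⁻⁵ × 1.11) = 22.5 m/s

23 m s⁻¹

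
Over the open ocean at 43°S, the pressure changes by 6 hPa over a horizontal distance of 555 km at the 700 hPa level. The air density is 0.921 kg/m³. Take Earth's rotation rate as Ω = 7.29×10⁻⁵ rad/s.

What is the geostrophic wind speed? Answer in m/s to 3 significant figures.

11.8 m/s

Coriolis parameter at 43°S:
f = 2Ω sin φ = 2 × 7.29×10⁻⁵ × sin 43° = 9.94×10⁻⁵ s⁻¹
Pressure gradient: |∂P/∂n| = 600 Pa / 555000 m = 1.08×10⁻³ Pa/m
Geostrophic balance (pressure-gradient force = Coriolis force):
V_g = (1/(fρ)) |∂P/∂n| = 1.08×10⁻³ / (9.94×10⁻⁵ × 0.921) = 11.8 m/s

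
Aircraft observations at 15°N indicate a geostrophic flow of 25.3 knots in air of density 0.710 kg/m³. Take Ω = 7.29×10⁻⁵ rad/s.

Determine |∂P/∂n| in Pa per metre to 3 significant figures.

3.49×10⁻⁴ Pa/m

Coriolis parameter at 15°N:
f = 2Ω sin φ = 2 × 7.29×10⁻⁵ × sin 15° = 3.77×10⁻⁵ s⁻¹
Wind speed in SI: 25.3 knots = 13.0 m/s
Geostrophic balance rearranged: |∂P/∂n| = f ρ V_g
|∂P/∂n| = 3.77×10⁻⁵ × 0.710 × 13.0 = 3.49×10⁻⁴ Pa/m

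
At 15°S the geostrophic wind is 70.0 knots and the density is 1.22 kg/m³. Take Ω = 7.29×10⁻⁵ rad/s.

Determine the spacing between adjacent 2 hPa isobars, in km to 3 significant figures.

121 km

Coriolis parameter at 15°S:
f = 2Ω sin φ = 2 × 7.29×10⁻⁵ × sin 15° = 3.77×10⁻⁵ s⁻¹
Wind speed in SI: 70.0 knots = 36.0 m/s
Geostrophic balance rearranged: |∂P/∂n| = f ρ V_g
|∂P/∂n| = 3.77×10⁻⁵ × 1.22 × 36.0 = 1.66×10⁻³ Pa/m
Isobar spacing: Δn = ΔP/|∂P/∂n| = 200 Pa / 1.66×10⁻³ Pa/m = 120637 m ≈ 121 km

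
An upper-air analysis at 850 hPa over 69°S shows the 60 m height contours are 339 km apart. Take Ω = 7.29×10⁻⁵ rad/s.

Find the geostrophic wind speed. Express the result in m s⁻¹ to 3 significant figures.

12.8 m s⁻¹

Coriolis parameter at 69°S:
f = 2Ω sin φ = 2 × 7.29×10⁻⁵ × sin 69° = 1.36×10⁻⁴ s⁻¹
Height gradient: |∂Z/∂n| = 60 m / 339000 m = 1.77×10⁻⁴
On a pressure surface, geostrophic balance gives V_g = (g/f)|∂Z/∂n|:
V_g = 9.81 × 1.77×10⁻⁴ / 1.36×10⁻⁴ = 12.8 m/s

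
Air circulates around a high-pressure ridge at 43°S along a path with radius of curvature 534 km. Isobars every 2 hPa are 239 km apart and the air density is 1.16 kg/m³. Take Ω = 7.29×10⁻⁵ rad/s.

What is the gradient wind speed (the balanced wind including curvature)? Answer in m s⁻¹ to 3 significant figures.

Coriolis parameter at 43°S:
f = 2Ω sin φ = 2 × 7.29×10⁻⁵ × sin 43° = 9.94×10⁻⁵ s⁻¹
Pressure gradient: |∂P/∂n| = 200 Pa / 239000 m = 8.37×10⁻⁴ Pa/m
Geostrophic speed: V_g = |∂P/∂n|/(fρ) = 8.37×10⁻⁴/(9.94×10⁻⁵ × 1.16) = 7.25 m/s
Around a high, pressure-gradient force acts outward with centrifugal, so Coriolis balances both:
fV = (1/ρ)|∂P/∂n| + V²/R  →  V² − fR·V + fR·V_g = 0
With fR = 9.94×10⁻⁵ × 534×10³ m = 53.1 m/s:
V = [fR − √((fR)² − 4 fR V_g)]/2 = [53.1 − √(53.1² − 4×53.1×7.25)]/2 = 8.67 m/s
Supergeostrophic (V > V_g = 7.25 m/s), as expected around a high.

8.67 m s⁻¹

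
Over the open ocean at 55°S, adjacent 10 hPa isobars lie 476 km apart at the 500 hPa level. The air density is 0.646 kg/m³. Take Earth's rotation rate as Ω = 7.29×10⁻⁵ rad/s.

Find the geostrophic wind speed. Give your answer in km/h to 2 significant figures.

Coriolis parameter at 55°S:
f = 2Ω sin φ = 2 × 7.29×10⁻⁵ × sin 55° = 1.19×10⁻⁴ s⁻¹
Pressure gradient: |∂P/∂n| = 1000 Pa / 476000 m = 2.10×10⁻³ Pa/m
Geostrophic balance (pressure-gradient force = Coriolis force):
V_g = (1/(fρ)) |∂P/∂n| = 2.10×10⁻³ / (1.19×10⁻⁴ × 0.646) = 27.2 m/s
Converting: 27.2 m/s × 3.6 = 98 km/h

98 km/h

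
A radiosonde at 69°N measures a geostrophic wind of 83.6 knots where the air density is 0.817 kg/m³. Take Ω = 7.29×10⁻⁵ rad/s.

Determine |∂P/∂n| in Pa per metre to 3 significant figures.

Coriolis parameter at 69°N:
f = 2Ω sin φ = 2 × 7.29×10⁻⁵ × sin 69° = 1.36×10⁻⁴ s⁻¹
Wind speed in SI: 83.6 knots = 43.0 m/s
Geostrophic balance rearranged: |∂P/∂n| = f ρ V_g
|∂P/∂n| = 1.36×10⁻⁴ × 0.817 × 43.0 = 4.78×10⁻³ Pa/m

4.78×10⁻³ Pa/m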